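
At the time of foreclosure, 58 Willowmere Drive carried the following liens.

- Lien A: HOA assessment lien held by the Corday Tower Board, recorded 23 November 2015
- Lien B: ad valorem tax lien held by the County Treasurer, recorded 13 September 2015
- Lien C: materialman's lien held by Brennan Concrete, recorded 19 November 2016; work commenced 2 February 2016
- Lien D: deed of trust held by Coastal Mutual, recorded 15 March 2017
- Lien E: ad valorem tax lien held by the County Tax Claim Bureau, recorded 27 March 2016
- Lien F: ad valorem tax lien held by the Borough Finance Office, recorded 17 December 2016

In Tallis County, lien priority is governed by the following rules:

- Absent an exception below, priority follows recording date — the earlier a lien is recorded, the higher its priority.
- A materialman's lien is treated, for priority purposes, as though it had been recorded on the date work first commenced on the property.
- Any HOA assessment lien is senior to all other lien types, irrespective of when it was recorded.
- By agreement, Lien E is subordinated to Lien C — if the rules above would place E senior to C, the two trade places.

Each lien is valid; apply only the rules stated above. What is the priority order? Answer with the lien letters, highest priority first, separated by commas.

A, B, C, E, F, D

Adjusting effective dates: C relates back to 2 February 2016 (work commenced).
A, as an HOA assessment lien, has superpriority and ranks first.
The other liens, earliest effective date first: B (13 September 2015), C (2 February 2016), E (27 March 2016), F (17 December 2016), D (15 March 2017).
E is already junior to C, so the subordination agreement changes nothing.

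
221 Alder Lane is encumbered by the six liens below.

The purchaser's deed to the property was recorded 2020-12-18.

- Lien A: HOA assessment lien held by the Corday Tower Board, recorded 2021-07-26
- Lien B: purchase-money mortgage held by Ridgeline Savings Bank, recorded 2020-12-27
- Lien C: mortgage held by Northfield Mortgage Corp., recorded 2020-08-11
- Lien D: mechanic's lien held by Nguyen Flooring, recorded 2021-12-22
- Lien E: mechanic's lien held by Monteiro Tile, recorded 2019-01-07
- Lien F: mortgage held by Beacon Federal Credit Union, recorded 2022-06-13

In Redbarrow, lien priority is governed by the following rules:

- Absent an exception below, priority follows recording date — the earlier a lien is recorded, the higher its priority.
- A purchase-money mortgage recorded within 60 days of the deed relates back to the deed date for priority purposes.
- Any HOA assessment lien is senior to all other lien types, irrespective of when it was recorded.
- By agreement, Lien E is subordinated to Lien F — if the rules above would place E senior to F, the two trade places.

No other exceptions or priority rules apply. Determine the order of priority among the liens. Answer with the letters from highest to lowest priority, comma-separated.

Effective dates: B relates back to the deed date 2020-12-18.
A, as an HOA assessment lien, has superpriority and ranks first.
Ordering the rest by effective date: E (2019-01-07), C (2020-08-11), B (2020-12-18), D (2021-12-22), F (2022-06-13).
E is senior to F before the subordination, so the two trade places.

A, F, C, B, D, E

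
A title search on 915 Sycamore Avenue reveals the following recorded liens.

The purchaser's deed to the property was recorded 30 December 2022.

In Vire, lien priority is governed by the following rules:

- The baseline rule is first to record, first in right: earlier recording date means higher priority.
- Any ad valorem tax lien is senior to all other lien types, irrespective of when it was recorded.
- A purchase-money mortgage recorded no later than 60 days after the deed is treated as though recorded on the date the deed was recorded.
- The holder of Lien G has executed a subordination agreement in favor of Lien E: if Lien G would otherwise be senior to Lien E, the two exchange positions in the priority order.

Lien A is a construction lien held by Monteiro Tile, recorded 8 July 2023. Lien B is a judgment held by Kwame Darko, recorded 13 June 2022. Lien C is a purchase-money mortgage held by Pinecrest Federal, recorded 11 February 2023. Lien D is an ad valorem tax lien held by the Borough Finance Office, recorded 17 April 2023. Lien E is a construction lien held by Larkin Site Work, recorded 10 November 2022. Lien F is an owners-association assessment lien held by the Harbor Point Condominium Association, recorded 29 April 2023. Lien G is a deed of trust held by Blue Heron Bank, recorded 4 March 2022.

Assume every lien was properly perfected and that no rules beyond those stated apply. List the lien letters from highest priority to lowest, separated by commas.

D, E, B, G, C, F, A

First, effective dates: C relates back to the deed date 30 December 2022.
As an ad valorem tax lien, D is senior to every other lien.
The other liens, earliest effective date first: G (4 March 2022), B (13 June 2022), E (10 November 2022), C (30 December 2022), F (29 April 2023), A (8 July 2023).
G is senior to E before the subordination, so the two trade places.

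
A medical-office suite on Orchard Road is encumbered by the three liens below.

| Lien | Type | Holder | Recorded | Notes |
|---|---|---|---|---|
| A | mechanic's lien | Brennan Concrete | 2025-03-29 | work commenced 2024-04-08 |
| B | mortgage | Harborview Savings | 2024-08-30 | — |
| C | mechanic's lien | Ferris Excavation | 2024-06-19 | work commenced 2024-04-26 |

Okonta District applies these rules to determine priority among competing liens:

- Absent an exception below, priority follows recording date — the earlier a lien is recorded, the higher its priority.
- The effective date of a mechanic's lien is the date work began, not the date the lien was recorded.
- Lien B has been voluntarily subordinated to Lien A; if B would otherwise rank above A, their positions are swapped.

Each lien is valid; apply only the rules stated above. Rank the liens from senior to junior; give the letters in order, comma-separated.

Effective dates: A is treated as recorded 2024-04-08, the work-commencement date; C is treated as recorded 2024-04-26, the work-commencement date.
Ordering by effective date: A (2024-04-08), C (2024-04-26), B (2024-08-30).
B already ranks below A; the subordination has no effect.

A, C, B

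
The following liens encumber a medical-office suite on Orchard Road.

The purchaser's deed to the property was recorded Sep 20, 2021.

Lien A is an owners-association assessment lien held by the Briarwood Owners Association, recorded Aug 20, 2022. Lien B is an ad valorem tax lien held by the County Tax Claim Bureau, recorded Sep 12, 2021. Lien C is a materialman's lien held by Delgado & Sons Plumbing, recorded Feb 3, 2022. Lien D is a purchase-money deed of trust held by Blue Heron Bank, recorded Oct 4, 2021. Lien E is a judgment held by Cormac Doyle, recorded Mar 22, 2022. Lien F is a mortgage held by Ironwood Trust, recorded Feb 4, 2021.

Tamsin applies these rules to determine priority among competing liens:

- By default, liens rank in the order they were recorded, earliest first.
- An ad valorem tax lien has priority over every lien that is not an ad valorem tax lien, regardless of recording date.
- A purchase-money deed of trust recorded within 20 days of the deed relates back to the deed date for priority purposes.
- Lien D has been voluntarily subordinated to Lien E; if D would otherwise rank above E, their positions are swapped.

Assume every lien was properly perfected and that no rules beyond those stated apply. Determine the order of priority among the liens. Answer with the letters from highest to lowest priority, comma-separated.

Effective dates after the stated exceptions: D's effective date is the deed date, Sep 20, 2021.
B, as an ad valorem tax lien, has superpriority and ranks first.
The other liens, earliest effective date first: F (Feb 4, 2021), D (Sep 20, 2021), C (Feb 3, 2022), E (Mar 22, 2022), A (Aug 20, 2022).
The subordination applies — D was senior to E — so D and E swap.

B, F, E, C, D, A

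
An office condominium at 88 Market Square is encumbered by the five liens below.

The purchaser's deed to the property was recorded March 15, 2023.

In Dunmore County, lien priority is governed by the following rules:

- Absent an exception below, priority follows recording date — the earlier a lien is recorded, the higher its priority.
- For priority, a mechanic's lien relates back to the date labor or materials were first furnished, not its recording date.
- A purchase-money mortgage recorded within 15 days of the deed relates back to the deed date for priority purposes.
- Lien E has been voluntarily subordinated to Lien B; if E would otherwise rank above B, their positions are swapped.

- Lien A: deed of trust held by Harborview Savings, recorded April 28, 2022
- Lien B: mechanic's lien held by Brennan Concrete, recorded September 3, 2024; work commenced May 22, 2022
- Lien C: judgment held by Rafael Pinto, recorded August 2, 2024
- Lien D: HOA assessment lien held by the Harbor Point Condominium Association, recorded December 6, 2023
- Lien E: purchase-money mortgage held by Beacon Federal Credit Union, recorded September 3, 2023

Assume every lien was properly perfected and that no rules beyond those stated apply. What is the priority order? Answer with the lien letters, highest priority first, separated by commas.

A, B, E, D, C

Adjusting effective dates: B's effective date is May 22, 2022, when work began; E was recorded 172 days after the deed — beyond 15 days — so no relation-back applies.
Ordering by effective date: A (April 28, 2022), B (May 22, 2022), E (September 3, 2023), D (December 6, 2023), C (August 2, 2024).
Since E is not senior to B, the subordination leaves the order unchanged.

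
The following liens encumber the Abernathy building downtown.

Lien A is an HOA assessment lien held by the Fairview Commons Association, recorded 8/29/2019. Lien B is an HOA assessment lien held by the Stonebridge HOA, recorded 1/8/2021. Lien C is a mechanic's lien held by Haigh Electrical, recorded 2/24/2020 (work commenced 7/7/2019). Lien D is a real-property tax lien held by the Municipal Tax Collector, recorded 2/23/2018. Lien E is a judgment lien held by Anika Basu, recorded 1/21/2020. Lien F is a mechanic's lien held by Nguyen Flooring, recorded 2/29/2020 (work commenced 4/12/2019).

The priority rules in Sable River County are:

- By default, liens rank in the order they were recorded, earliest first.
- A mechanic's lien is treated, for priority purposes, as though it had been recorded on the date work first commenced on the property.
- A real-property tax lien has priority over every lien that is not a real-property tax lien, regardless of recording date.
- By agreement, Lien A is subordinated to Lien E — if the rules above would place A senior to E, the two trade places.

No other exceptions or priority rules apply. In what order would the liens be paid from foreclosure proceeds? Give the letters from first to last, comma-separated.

Adjusting effective dates: C is treated as recorded 7/7/2019, the work-commencement date; F relates back to 4/12/2019 (work commenced).
D, as a real-property tax lien, has superpriority and ranks first.
Ordering the rest by effective date: F (4/12/2019), C (7/7/2019), A (8/29/2019), E (1/21/2020), B (1/8/2021).
Because A would otherwise rank above E, the subordination swaps them.

D, F, C, E, A, B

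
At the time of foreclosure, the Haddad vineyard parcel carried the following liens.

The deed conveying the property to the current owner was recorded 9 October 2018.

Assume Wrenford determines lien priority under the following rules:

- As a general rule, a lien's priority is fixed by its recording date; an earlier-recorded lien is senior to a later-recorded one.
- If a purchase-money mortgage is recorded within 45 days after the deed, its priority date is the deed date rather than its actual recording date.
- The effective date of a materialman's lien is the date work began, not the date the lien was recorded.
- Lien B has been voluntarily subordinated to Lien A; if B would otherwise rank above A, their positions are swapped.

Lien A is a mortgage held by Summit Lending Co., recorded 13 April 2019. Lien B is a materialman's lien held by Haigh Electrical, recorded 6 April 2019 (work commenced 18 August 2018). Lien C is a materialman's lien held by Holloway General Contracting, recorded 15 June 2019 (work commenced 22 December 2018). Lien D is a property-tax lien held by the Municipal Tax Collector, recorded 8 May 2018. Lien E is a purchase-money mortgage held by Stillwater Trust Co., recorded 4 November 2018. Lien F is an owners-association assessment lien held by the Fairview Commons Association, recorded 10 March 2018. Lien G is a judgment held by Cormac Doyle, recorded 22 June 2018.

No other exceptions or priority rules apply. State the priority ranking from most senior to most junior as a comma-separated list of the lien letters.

F, D, G, A, E, C, B

Adjusting effective dates: B is treated as recorded 18 August 2018, the work-commencement date; C is treated as recorded 22 December 2018, the work-commencement date; E was recorded within the 45-day window, so its effective date is the deed date 9 October 2018.
By effective date: F (10 March 2018), D (8 May 2018), G (22 June 2018), B (18 August 2018), E (9 October 2018), C (22 December 2018), A (13 April 2019).
Because B would otherwise rank above A, the subordination swaps them.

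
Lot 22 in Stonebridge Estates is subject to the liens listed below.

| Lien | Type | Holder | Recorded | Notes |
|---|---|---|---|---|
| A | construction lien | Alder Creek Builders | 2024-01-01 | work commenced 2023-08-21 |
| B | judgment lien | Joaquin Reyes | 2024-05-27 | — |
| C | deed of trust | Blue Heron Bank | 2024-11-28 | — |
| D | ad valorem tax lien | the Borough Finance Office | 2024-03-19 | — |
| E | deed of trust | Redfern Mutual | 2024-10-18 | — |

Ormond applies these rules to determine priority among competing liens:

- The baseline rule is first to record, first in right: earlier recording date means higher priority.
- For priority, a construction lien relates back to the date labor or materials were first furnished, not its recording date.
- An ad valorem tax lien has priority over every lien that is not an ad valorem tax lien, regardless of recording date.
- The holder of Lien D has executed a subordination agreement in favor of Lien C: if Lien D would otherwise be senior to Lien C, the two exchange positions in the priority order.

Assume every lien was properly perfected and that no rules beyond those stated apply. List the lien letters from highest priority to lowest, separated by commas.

C, A, B, E, D

Adjusting effective dates: A relates back to 2023-08-21 (work commenced).
D, as an ad valorem tax lien, has superpriority and ranks first.
Remaining liens by effective date: A (2023-08-21), B (2024-05-27), E (2024-10-18), C (2024-11-28).
D would otherwise be senior to C, so under the subordination agreement D and C exchange positions.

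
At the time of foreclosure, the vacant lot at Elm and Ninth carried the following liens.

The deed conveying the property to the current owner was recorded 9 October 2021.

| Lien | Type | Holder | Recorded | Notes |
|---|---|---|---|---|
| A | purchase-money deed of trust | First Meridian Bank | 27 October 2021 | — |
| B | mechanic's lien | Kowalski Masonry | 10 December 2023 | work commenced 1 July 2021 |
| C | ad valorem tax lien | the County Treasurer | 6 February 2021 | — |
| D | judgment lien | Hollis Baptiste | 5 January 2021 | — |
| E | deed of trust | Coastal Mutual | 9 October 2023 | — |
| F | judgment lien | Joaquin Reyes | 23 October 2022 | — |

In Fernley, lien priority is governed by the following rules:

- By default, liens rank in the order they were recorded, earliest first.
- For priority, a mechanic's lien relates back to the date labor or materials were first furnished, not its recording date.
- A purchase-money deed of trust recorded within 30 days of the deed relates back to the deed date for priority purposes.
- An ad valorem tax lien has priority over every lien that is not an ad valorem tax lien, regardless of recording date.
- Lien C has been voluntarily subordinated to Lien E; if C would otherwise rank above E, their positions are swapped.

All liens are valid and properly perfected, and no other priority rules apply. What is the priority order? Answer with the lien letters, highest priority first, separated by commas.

Adjusting effective dates: A was recorded within the 30-day window, so its effective date is the deed date 9 October 2021; B is treated as recorded 1 July 2021, the work-commencement date.
As an ad valorem tax lien, C is senior to every other lien.
The other liens, earliest effective date first: D (5 January 2021), B (1 July 2021), A (9 October 2021), F (23 October 2022), E (9 October 2023).
C would otherwise be senior to E, so under the subordination agreement C and E exchange positions.

E, D, B, A, F, C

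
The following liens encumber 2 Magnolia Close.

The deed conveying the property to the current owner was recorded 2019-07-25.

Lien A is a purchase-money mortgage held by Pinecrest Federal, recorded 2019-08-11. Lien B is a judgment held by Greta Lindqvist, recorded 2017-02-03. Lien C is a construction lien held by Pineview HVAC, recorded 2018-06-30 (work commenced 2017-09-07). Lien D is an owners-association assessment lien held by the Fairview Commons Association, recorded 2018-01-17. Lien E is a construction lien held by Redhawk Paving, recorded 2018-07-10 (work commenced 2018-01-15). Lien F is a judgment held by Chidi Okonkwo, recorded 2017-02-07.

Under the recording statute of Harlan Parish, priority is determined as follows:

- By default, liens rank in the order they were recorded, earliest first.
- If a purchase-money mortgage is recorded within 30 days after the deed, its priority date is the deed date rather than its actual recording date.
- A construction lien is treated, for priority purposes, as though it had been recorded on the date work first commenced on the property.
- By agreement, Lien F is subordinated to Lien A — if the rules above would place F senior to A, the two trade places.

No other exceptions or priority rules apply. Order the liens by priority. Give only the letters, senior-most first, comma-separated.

Effective dates: A's effective date is the deed date, 2019-07-25; C's effective date is 2017-09-07, when work began; E relates back to 2018-01-15 (work commenced).
By effective date: B (2017-02-03), F (2017-02-07), C (2017-09-07), E (2018-01-15), D (2018-01-17), A (2019-07-25).
F would otherwise be senior to A, so under the subordination agreement F and A exchange positions.

B, A, C, E, D, F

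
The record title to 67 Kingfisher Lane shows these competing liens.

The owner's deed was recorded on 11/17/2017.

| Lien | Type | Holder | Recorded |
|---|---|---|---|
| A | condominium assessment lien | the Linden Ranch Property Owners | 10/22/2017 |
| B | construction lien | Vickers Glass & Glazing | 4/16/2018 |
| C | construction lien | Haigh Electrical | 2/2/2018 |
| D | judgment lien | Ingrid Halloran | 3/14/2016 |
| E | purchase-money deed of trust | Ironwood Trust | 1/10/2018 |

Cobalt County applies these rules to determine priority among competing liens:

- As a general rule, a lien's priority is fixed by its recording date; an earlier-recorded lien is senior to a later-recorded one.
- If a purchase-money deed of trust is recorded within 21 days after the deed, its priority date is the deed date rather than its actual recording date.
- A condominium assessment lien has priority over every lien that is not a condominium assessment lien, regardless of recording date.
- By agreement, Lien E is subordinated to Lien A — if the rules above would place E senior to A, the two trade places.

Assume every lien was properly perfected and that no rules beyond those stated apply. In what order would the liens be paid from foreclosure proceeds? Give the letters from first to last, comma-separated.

A, D, E, C, B

Effective dates: E was recorded 54 days after the deed — beyond 21 days — so no relation-back applies.
A is a condominium assessment lien, so it outranks all other liens regardless of date.
Ordering the rest by effective date: D (3/14/2016), E (1/10/2018), C (2/2/2018), B (4/16/2018).
Since E is not senior to A, the subordination leaves the order unchanged.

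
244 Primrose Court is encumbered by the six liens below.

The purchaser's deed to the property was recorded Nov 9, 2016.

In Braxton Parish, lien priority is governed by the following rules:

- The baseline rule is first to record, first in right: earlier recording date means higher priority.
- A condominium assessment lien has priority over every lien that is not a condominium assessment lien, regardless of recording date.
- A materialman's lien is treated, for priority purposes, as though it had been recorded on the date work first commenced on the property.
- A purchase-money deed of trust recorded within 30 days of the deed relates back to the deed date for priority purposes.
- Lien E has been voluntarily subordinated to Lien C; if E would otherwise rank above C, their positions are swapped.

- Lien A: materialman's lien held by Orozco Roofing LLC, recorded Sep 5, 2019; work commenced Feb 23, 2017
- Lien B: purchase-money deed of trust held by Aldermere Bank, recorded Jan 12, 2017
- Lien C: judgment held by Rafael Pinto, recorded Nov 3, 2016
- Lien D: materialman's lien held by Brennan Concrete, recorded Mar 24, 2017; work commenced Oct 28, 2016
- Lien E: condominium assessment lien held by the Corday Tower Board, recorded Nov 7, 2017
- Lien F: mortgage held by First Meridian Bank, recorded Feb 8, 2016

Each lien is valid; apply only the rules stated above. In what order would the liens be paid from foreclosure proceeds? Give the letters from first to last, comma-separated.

First, effective dates: A's effective date is Feb 23, 2017, when work began; B missed the 30-day window (64 days after the deed), so its recording date stands; D is treated as recorded Oct 28, 2016, the work-commencement date.
E is a condominium assessment lien, so it outranks all other liens regardless of date.
Ordering the rest by effective date: F (Feb 8, 2016), D (Oct 28, 2016), C (Nov 3, 2016), B (Jan 12, 2017), A (Feb 23, 2017).
E would otherwise be senior to C, so under the subordination agreement E and C exchange positions.

C, F, D, E, B, A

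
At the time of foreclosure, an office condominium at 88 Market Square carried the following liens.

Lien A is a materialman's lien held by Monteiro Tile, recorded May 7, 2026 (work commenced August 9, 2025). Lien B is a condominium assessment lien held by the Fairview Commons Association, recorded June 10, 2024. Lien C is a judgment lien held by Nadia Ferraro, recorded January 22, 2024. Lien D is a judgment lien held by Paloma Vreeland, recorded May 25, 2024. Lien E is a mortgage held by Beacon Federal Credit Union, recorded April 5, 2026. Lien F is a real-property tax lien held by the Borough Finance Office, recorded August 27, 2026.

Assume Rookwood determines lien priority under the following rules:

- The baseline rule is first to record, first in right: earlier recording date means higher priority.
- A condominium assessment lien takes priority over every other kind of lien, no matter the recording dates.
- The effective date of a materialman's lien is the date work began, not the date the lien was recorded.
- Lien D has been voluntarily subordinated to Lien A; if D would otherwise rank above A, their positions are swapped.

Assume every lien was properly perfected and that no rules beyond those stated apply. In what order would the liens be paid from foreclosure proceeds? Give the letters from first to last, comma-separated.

Effective dates after the stated exceptions: A's effective date is August 9, 2025, when work began.
B is a condominium assessment lien and takes priority over every other lien.
Among the remaining liens, by effective date: C (January 22, 2024), D (May 25, 2024), A (August 9, 2025), E (April 5, 2026), F (August 27, 2026).
The subordination applies — D was senior to A — so D and A swap.

B, C, A, D, E, F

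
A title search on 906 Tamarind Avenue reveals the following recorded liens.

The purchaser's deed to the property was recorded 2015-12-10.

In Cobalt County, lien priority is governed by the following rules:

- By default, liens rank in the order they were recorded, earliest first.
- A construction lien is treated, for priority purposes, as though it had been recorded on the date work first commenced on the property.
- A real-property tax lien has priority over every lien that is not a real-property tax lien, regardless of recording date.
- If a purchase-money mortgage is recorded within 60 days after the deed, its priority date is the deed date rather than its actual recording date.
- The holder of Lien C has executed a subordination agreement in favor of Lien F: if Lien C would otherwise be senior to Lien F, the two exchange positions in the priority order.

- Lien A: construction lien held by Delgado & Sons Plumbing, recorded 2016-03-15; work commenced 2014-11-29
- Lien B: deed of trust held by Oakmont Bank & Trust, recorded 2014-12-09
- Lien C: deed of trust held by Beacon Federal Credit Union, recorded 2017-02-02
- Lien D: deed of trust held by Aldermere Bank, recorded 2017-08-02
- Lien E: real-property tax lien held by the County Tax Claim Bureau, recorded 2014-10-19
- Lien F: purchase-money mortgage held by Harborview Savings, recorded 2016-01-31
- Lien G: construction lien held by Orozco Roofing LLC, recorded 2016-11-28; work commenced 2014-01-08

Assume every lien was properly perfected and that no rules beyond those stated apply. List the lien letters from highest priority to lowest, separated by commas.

E, G, A, B, F, C, D

Effective dates after the stated exceptions: A's effective date is 2014-11-29, when work began; F's effective date is the deed date, 2015-12-10; G is treated as recorded 2014-01-08, the work-commencement date.
E is a real-property tax lien and takes priority over every other lien.
The other liens, earliest effective date first: G (2014-01-08), A (2014-11-29), B (2014-12-09), F (2015-12-10), C (2017-02-02), D (2017-08-02).
Since C is not senior to F, the subordination leaves the order unchanged.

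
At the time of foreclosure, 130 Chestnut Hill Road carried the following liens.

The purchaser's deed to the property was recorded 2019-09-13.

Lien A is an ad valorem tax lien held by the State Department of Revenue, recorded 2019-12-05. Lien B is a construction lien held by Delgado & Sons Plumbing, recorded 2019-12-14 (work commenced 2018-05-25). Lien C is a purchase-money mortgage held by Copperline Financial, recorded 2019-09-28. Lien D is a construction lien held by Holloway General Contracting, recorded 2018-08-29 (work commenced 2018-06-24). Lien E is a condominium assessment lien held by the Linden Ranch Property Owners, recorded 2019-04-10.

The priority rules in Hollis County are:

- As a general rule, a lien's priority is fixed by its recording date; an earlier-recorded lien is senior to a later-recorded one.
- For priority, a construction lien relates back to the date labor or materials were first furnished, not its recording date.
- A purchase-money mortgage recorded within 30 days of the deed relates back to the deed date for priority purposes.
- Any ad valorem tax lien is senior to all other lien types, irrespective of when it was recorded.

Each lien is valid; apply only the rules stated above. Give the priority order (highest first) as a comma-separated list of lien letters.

Adjusting effective dates: B is treated as recorded 2018-05-25, the work-commencement date; C's effective date is the deed date, 2019-09-13; D's effective date is 2018-06-24, when work began.
As an ad valorem tax lien, A is senior to every other lien.
The other liens, earliest effective date first: B (2018-05-25), D (2018-06-24), E (2019-04-10), C (2019-09-13).

A, B, D, E, C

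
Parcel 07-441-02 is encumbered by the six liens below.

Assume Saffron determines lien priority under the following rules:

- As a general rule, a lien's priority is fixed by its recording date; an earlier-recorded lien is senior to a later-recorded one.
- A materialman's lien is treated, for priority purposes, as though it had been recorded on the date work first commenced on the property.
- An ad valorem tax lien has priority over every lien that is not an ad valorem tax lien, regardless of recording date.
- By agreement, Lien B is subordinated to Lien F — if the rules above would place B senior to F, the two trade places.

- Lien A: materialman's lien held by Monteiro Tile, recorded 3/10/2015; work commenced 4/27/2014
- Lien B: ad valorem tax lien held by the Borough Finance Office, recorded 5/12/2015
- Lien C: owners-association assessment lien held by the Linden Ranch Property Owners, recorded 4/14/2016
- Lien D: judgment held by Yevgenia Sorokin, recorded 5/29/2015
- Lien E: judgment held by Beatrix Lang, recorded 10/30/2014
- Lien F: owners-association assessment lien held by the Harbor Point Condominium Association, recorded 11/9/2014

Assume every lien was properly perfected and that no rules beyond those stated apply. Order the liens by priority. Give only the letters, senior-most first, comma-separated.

F, A, E, B, D, C

Effective dates: A is treated as recorded 4/27/2014, the work-commencement date.
B is an ad valorem tax lien and takes priority over every other lien.
The other liens, earliest effective date first: A (4/27/2014), E (10/30/2014), F (11/9/2014), D (5/29/2015), C (4/14/2016).
B would otherwise be senior to F, so under the subordination agreement B and F exchange positions.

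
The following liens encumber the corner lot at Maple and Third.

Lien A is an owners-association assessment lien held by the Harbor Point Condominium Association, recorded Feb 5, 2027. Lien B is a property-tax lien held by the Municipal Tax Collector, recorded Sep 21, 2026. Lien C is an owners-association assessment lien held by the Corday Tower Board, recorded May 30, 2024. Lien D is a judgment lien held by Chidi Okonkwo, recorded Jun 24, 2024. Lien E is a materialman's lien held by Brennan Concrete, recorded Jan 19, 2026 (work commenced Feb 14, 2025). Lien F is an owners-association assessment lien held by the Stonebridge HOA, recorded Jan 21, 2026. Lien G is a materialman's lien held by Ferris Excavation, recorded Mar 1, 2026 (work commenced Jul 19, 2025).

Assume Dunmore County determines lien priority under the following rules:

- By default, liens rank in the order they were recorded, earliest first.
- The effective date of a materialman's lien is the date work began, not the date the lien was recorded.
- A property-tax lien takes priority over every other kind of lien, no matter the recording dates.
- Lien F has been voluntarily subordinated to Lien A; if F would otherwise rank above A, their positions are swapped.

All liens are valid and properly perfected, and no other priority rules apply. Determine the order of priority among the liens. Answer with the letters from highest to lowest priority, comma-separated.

First, effective dates: E is treated as recorded Feb 14, 2025, the work-commencement date; G's effective date is Jul 19, 2025, when work began.
B, as a property-tax lien, has superpriority and ranks first.
Remaining liens by effective date: C (May 30, 2024), D (Jun 24, 2024), E (Feb 14, 2025), G (Jul 19, 2025), F (Jan 21, 2026), A (Feb 5, 2027).
F would otherwise be senior to A, so under the subordination agreement F and A exchange positions.

B, C, D, E, G, A, F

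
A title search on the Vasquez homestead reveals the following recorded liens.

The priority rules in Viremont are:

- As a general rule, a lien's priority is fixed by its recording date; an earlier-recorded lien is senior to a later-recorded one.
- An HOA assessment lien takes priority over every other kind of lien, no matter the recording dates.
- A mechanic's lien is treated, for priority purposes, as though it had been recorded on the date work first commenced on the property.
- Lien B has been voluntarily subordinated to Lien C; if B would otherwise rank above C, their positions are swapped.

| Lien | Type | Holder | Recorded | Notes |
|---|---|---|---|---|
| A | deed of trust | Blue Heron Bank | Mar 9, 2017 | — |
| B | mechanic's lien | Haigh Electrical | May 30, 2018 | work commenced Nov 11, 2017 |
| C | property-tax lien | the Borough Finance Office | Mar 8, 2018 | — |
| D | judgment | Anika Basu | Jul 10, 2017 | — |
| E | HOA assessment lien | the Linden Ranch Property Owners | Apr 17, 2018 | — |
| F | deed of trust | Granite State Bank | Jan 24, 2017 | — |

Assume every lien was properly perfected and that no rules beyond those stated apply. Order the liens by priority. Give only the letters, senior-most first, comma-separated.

Effective dates after the stated exceptions: B's effective date is Nov 11, 2017, when work began.
E is an HOA assessment lien and takes priority over every other lien.
Remaining liens by effective date: F (Jan 24, 2017), A (Mar 9, 2017), D (Jul 10, 2017), B (Nov 11, 2017), C (Mar 8, 2018).
The subordination applies — B was senior to C — so B and C swap.

E, F, A, D, C, B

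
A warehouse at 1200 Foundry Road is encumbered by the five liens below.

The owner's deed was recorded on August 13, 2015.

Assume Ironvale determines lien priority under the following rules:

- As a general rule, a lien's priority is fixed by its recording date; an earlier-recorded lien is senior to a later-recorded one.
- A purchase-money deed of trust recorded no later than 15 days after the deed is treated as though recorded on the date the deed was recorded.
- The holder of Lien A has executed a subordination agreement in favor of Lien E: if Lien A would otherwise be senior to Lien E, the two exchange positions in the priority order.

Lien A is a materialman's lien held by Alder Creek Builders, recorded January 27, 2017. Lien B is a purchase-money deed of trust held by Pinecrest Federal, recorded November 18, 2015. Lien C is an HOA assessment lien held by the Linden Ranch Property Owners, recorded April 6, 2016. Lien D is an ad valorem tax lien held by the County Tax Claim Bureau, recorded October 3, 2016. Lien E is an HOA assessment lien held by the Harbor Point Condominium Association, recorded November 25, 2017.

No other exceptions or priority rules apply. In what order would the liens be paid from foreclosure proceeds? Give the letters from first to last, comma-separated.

Effective dates after the stated exceptions: B was recorded 97 days after the deed, outside the 15-day window, so it keeps its recording date.
By effective date, earliest first: B (November 18, 2015), C (April 6, 2016), D (October 3, 2016), A (January 27, 2017), E (November 25, 2017).
The subordination applies — A was senior to E — so A and E swap.

B, C, D, E, A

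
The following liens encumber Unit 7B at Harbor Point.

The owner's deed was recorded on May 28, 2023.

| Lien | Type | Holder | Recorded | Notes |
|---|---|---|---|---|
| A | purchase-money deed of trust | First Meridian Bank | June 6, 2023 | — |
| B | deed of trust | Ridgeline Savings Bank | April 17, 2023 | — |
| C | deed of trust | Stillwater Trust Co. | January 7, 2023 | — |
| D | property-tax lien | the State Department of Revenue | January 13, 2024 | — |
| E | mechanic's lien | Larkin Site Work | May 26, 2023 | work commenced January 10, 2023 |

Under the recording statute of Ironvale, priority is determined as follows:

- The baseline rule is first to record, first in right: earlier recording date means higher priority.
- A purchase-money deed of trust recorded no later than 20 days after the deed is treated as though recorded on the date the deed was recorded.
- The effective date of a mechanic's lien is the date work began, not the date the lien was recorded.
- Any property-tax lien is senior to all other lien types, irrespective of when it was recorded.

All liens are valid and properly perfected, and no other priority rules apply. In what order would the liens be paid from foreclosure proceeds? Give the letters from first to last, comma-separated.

Effective dates after the stated exceptions: A was recorded within the 20-day window, so its effective date is the deed date May 28, 2023; E is treated as recorded January 10, 2023, the work-commencement date.
D is a property-tax lien and takes priority over every other lien.
Ordering the rest by effective date: C (January 7, 2023), E (January 10, 2023), B (April 17, 2023), A (May 28, 2023).

D, C, E, B, A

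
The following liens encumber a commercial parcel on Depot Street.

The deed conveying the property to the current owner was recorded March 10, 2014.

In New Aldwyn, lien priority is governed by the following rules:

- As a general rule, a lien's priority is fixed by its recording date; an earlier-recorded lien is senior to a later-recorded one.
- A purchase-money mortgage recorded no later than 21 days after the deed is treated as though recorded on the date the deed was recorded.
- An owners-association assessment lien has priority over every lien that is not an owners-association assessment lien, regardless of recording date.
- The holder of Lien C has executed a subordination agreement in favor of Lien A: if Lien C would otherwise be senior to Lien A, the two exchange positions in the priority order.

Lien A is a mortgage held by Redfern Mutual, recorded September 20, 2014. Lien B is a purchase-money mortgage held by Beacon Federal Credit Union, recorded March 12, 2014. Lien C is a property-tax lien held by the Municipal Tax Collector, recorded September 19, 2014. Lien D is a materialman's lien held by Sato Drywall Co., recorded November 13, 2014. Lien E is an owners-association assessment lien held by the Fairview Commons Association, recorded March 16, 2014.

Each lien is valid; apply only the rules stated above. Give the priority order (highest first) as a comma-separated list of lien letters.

E, B, A, C, D

Adjusting effective dates: B was recorded within the 21-day window, so its effective date is the deed date March 10, 2014.
E is an owners-association assessment lien, so it outranks all other liens regardless of date.
Among the remaining liens, by effective date: B (March 10, 2014), C (September 19, 2014), A (September 20, 2014), D (November 13, 2014).
C is senior to A before the subordination, so the two trade places.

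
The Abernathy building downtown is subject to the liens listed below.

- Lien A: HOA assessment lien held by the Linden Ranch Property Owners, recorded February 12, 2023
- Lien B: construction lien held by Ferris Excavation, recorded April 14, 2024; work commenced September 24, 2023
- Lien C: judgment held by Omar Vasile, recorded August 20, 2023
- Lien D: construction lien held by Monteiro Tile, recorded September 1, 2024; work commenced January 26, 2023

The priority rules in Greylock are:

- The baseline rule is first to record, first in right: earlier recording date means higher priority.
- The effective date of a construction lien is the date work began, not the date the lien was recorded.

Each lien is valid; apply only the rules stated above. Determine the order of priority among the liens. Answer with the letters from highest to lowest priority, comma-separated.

First, effective dates: B's effective date is September 24, 2023, when work began; D's effective date is January 26, 2023, when work began.
By effective date, earliest first: D (January 26, 2023), A (February 12, 2023), C (August 20, 2023), B (September 24, 2023).

D, A, C, B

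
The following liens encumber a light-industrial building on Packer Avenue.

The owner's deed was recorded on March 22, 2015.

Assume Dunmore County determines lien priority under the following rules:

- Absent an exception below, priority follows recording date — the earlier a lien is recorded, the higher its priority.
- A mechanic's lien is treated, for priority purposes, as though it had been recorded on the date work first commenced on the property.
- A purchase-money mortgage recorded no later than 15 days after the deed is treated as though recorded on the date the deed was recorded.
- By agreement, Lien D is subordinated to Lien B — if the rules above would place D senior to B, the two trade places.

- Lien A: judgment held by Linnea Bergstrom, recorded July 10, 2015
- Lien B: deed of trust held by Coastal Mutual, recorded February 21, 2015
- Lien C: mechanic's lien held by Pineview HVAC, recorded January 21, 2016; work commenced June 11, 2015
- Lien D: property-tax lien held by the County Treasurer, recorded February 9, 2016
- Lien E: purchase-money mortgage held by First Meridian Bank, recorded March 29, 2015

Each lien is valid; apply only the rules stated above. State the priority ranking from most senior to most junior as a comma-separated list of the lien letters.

B, E, C, A, D

First, effective dates: C is treated as recorded June 11, 2015, the work-commencement date; E was recorded within the 15-day window, so its effective date is the deed date March 22, 2015.
Ordering by effective date: B (February 21, 2015), E (March 22, 2015), C (June 11, 2015), A (July 10, 2015), D (February 9, 2016).
D is already junior to B, so the subordination agreement changes nothing.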